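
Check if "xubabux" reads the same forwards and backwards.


Word: "xubabux"
Reversed: "xubabux"
Forward == Backward? xubabux == xubabux
Palindrome = Yes


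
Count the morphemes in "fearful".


Word: "fearful"
Morphemes: fear + -ful
Each morpheme carries meaning
= 2 morphemes


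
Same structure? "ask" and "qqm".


Pattern of "ask": [0, 1, 2]
Pattern of "qqm": [0, 0, 1]
Patterns do not match
Same pattern = No


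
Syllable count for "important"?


Word: "important"
Syllable breakdown: im-por-tant
Counting: 3 parts
= 3 syllables


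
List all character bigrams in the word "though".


Word: "though" (length 6)
Number of bigrams = 6 - 2 + 1 = 5
  Position 0: "th"
  Position 1: "ho"
  Position 2: "ou"
  Position 3: "ug"
  Position 4: "gh"
Bigrams = "th", "ho", "ou", "ug", "gh"


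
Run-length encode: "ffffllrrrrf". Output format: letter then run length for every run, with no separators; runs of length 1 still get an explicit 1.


String: "ffffllrrrrf"
Scanning for consecutive runs:
  'f' x 4
  'l' x 2
  'r' x 4
  'f' x 1
RLE = "f4l2r4f1"


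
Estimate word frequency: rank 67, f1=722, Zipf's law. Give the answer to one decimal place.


Zipf's law: f(r) = f(1) / r
f(1) = 722
f(67) = 722 / 67
= 10.8 occurrences


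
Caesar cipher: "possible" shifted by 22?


Word: "possible"
Shift: 22
Each letter → (letter + shift) mod 26:
  'p' (15) + 22 = 11 → 'l'
  'o' (14) + 22 = 10 → 'k'
  's' (18) + 22 = 14 → 'o'
  's' (18) + 22 = 14 → 'o'
  'i' (8) + 22 = 4 → 'e'
  'b' (1) + 22 = 23 → 'x'
  'l' (11) + 22 = 7 → 'h'
  'e' (4) + 22 = 0 → 'a'
Result = "lkooexha"


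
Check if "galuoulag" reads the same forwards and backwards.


Word: "galuoulag"
Reversed: "galuoulag"
Forward == Backward? galuoulag == galuoulag
Palindrome = Yes


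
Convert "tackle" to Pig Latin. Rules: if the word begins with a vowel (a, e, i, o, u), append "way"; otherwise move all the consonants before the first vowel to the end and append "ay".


Word: "tackle"
Starts with consonant(s) → move to end, add 'ay'
Consonant cluster: "t"
Pig Latin = "ackletay"


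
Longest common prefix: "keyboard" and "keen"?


Word 1: "keyboard"
Word 2: "keen"
Comparing from start:
  Pos 0: 'k' == 'k'
  Pos 1: 'e' == 'e'
  Pos 2: 'y' != 'e' (stop)
LCP = "ke" (length 2)


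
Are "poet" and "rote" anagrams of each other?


Word 1: "poet" → sorted: eopt
Word 2: "rote" → sorted: eort
Same letters? eopt != eort
Anagram = No


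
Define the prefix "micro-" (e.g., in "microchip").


Prefix: micro-
As in: microchip -> micro- + chip
Meaning = small


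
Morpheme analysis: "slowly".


Word: "slowly"
Morphemes: slow + -ly
Each morpheme carries meaning
= 2 morphemes


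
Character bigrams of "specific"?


Word: "specific" (length 8)
Number of bigrams = 8 - 2 + 1 = 7
  Position 0: "sp"
  Position 1: "pe"
  Position 2: "ec"
  Position 3: "ci"
  Position 4: "if"
  Position 5: "fi"
  Position 6: "ic"
Bigrams = "sp", "pe", "ec", "ci", "if", "fi", "ic"


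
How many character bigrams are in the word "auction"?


Word: "auction" (length 7)
Number of 2-grams = length - 2 + 1 = 7 - 2 + 1
= 6


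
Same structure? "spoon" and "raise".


Pattern of "spoon": [0, 1, 2, 2, 3]
Pattern of "raise": [0, 1, 2, 3, 4]
Patterns do not match
Same pattern = No


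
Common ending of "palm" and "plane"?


Word 1: "palm"
Word 2: "plane"
Comparing from end:
  Pos -1: 'm' != 'e' (stop)
LCS = "" (length 0)


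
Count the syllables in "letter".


Word: "letter"
Syllable breakdown: let / ter
Counting: 2 parts
= 2 syllables


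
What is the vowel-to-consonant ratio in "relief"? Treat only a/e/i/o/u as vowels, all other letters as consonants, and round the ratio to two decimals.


Word: "relief"
Vowels (a,e,i,o,u): 3
Consonants: 3
Ratio = 3/3
= 1.00


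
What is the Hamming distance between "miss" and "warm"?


Comparing character by character (same length = 4):
  Pos 0: 'm' vs 'w' !=
  Pos 1: 'i' vs 'a' !=
  Pos 2: 's' vs 'r' !=
  Pos 3: 's' vs 'm' !=
Hamming distance = 4


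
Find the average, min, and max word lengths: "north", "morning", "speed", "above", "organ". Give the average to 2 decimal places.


Lengths: "north"=5, "morning"=7, "speed"=5, "above"=5, "organ"=5
Sum = 27, Count = 5
Average = 27/5 = 5.40
= avg=5.40, min=5, max=7


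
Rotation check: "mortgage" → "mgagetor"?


Word: "mortgage", Candidate: "mgagetor"
Method: check if candidate is substring of word+word
"mortgagemortgage" contains "mgagetor"? No
Is rotation = No


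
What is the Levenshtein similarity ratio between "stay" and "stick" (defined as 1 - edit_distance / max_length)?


Word 1: "stay" (length 4)
Word 2: "stick" (length 5)
One optimal edit sequence:
  1. keep 's'
  2. keep 't'
  3. insert 'i'  (+1)
  4. substitute 'a' -> 'c'  (+1)
  5. substitute 'y' -> 'k'  (+1)
Edit distance = 3
Max length = max(4, 5) = 5
Similarity = 1 - 3/5
= 0.4000


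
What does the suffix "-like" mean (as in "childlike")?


Suffix: -like
As in: childlike -> child + -like
Meaning = resembling


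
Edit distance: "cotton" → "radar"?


Word 1: "cotton" (length 6)
Word 2: "radar" (length 5)
One optimal edit sequence (insert/delete/substitute each cost 1):
  1. delete 'c'  (+1)
  2. substitute 'o' -> 'r'  (+1)
  3. substitute 't' -> 'a'  (+1)
  4. substitute 't' -> 'd'  (+1)
  5. substitute 'o' -> 'a'  (+1)
  6. substitute 'n' -> 'r'  (+1)
Total edit operations: 6
Edit distance = 6


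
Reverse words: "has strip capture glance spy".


Original: "has strip capture glance spy"
Words (1..n): has | strip | capture | glance | spy
Reversed (n..1): spy | glance | capture | strip | has
Result = "spy glance capture strip has"


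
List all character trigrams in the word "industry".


Word: "industry" (length 8)
Number of trigrams = 8 - 3 + 1 = 6
  Position 0: "ind"
  Position 1: "ndu"
  Position 2: "dus"
  Position 3: "ust"
  Position 4: "str"
  Position 5: "try"
Trigrams = "ind", "ndu", "dus", "ust", "str", "try"


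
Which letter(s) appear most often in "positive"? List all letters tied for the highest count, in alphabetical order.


Word: "positive"
Letter counts:
  'e': 1
  'i': 2
  'o': 1
  'p': 1
  's': 1
  't': 1
  'v': 1
Maximum count = 2
Most frequent = 'i' (2 times each)


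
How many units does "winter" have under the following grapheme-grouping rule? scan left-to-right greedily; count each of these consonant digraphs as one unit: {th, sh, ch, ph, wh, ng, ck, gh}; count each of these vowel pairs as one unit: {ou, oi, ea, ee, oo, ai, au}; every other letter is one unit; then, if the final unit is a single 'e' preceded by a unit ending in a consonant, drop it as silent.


Word: "winter" (6 letters)
Left-to-right scan:
  [1] 'w' (letter)
  [2] 'i' (letter)
  [3] 'n' (letter)
  [4] 't' (letter)
  [5] 'e' (letter)
  [6] 'r' (letter)
Units from scan: 6
Sound units = 6 units


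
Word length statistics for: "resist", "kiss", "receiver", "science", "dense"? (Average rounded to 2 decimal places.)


Lengths: "resist"=6, "kiss"=4, "receiver"=8, "science"=7, "dense"=5
Sum = 30, Count = 5
Average = 30/5 = 6.00
= avg=6.00, min=4, max=8


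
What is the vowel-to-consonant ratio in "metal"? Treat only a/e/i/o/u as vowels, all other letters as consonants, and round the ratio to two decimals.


Word: "metal"
Vowels (a,e,i,o,u): 2
Consonants: 3
Ratio = 2/3
= 0.67


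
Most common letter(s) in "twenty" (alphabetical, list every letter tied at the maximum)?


Word: "twenty"
Letter counts:
  'e': 1
  'n': 1
  't': 2
  'w': 1
  'y': 1
Maximum count = 2
Most frequent = 't' (2 times each)


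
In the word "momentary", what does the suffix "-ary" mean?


Suffix: -ary
As in: momentary -> moment + -ary
Meaning = relating to


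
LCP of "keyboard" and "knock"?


Word 1: "keyboard"
Word 2: "knock"
Comparing from start:
  Pos 0: 'k' == 'k'
  Pos 1: 'e' != 'n' (stop)
LCP = "k" (length 1)


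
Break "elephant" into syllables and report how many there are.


Word: "elephant"
Syllable breakdown: el-e-phant
Counting: 3 parts
= 3 syllables


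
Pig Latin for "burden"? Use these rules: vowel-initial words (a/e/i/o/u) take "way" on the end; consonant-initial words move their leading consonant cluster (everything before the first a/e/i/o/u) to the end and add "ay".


Word: "burden"
Starts with consonant(s) → move to end, add 'ay'
Consonant cluster: "b"
Pig Latin = "urdenbay"


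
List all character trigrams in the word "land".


Word: "land" (length 4)
Number of trigrams = 4 - 3 + 1 = 2
  Position 0: "lan"
  Position 1: "and"
Trigrams = "lan", "and"


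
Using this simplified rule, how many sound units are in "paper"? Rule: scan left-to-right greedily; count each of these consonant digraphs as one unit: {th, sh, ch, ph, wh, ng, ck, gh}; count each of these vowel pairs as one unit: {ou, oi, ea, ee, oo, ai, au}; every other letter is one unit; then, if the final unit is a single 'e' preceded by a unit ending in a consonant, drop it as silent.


Word: "paper" (5 letters)
Left-to-right scan:
  (1) 'p' (letter)
  (2) 'a' (letter)
  (3) 'p' (letter)
  (4) 'e' (letter)
  (5) 'r' (letter)
Units from scan: 5
Sound units = 5 units


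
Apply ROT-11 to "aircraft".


Word: "aircraft"
Shift: 11
Each letter → (letter + shift) mod 26:
  'a' (0) + 11 = 11 → 'l'
  'i' (8) + 11 = 19 → 't'
  'r' (17) + 11 = 2 → 'c'
  'c' (2) + 11 = 13 → 'n'
  'r' (17) + 11 = 2 → 'c'
  'a' (0) + 11 = 11 → 'l'
  'f' (5) + 11 = 16 → 'q'
  't' (19) + 11 = 4 → 'e'
Result = "ltcnclqe"


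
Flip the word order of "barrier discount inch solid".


Original: "barrier discount inch solid"
Words (1..n): barrier | discount | inch | solid
Reversed (n..1): solid | inch | discount | barrier
Result = "solid inch discount barrier"


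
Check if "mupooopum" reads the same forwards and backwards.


Word: "mupooopum"
Reversed: "mupooopum"
Forward == Backward? mupooopum == mupooopum
Palindrome = Yes


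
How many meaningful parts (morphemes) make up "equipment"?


Word: "equipment"
Morphemes: equip / -ment
Each morpheme carries meaning
= 2 morphemes


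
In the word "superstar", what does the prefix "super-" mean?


Prefix: super-
As in: superstar -> super- + star
Meaning = above / beyond


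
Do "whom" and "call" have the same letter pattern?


Pattern of "whom": [0, 1, 2, 3]
Pattern of "call": [0, 1, 2, 2]
Patterns do not match
Same pattern = No


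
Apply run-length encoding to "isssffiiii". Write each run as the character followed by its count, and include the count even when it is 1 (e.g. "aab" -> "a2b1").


String: "isssffiiii"
Scanning for consecutive runs:
  'i' x 1
  's' x 3
  'f' x 2
  'i' x 4
RLE = "i1s3f2i4"


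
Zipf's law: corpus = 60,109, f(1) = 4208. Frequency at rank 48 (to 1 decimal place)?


Zipf's law: f(r) = f(1) / r
f(1) = 4208
f(48) = 4208 / 48
= 87.7 occurrences


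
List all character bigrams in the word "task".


Word: "task" (length 4)
Number of bigrams = 4 - 2 + 1 = 3
  Position 0: "ta"
  Position 1: "as"
  Position 2: "sk"
Bigrams = "ta", "as", "sk"


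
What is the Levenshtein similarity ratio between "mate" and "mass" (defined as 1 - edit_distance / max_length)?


Word 1: "mate" (length 4)
Word 2: "mass" (length 4)
One optimal edit sequence:
  1. keep 'm'
  2. keep 'a'
  3. substitute 't' -> 's'  (+1)
  4. substitute 'e' -> 's'  (+1)
Edit distance = 2
Max length = max(4, 4) = 4
Similarity = 1 - 2/4
= 0.5000


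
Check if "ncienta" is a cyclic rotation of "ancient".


Word: "ancient", Candidate: "ncienta"
Method: check if candidate is substring of word+word
"ancientancient" contains "ncienta"? Yes
Is rotation = Yes


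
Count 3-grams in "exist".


Word: "exist" (length 5)
Number of 3-grams = length - 3 + 1 = 5 - 3 + 1
= 3


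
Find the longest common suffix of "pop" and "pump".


Word 1: "pop"
Word 2: "pump"
Comparing from end:
  Pos -1: 'p' == 'p'
  Pos -2: 'o' != 'm' (stop)
LCS = "p" (length 1)


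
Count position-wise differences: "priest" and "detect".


Comparing character by character (same length = 6):
  Pos 0: 'p' vs 'd' !=
  Pos 1: 'r' vs 'e' !=
  Pos 2: 'i' vs 't' !=
  Pos 3: 'e' vs 'e' =
  Pos 4: 's' vs 'c' !=
  Pos 5: 't' vs 't' =
Hamming distance = 4


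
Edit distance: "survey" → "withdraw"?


Word 1: "survey" (length 6)
Word 2: "withdraw" (length 8)
One optimal edit sequence (insert/delete/substitute each cost 1):
  1. insert 'w'  (+1)
  2. insert 'i'  (+1)
  3. substitute 's' -> 't'  (+1)
  4. substitute 'u' -> 'h'  (+1)
  5. substitute 'r' -> 'd'  (+1)
  6. substitute 'v' -> 'r'  (+1)
  7. substitute 'e' -> 'a'  (+1)
  8. substitute 'y' -> 'w'  (+1)
Total edit operations: 8
Edit distance = 8


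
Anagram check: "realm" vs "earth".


Word 1: "realm" → sorted: aelmr
Word 2: "earth" → sorted: aehrt
Same letters? aelmr != aehrt
Anagram = No


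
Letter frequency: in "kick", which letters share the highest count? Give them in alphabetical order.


Word: "kick"
Letter counts:
  'c': 1
  'i': 1
  'k': 2
Maximum count = 2
Most frequent = 'k' (2 times each)


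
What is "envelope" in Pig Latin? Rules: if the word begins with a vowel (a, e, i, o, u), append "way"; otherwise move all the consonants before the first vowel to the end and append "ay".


Word: "envelope"
Starts with vowel → add 'way'
Pig Latin = "envelopeway"


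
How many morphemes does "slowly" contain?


Word: "slowly"
Morphemes: slow + -ly
Each morpheme carries meaning
= 2 morphemes


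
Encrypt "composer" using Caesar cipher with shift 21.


Word: "composer"
Shift: 21
Each letter → (letter + shift) mod 26:
  'c' (2) + 21 = 23 → 'x'
  'o' (14) + 21 = 9 → 'j'
  'm' (12) + 21 = 7 → 'h'
  'p' (15) + 21 = 10 → 'k'
  'o' (14) + 21 = 9 → 'j'
  's' (18) + 21 = 13 → 'n'
  'e' (4) + 21 = 25 → 'z'
  'r' (17) + 21 = 12 → 'm'
Result = "xjhkjnzm"


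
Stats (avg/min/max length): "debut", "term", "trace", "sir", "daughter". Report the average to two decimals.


Lengths: "debut"=5, "term"=4, "trace"=5, "sir"=3, "daughter"=8
Sum = 25, Count = 5
Average = 25/5 = 5.00
= avg=5.00, min=3, max=8


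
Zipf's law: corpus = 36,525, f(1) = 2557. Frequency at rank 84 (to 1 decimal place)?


Zipf's law: f(r) = f(1) / r
f(1) = 2557
f(84) = 2557 / 84
= 30.4 occurrences


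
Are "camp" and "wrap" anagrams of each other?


Word 1: "camp" → sorted: acmp
Word 2: "wrap" → sorted: aprw
Same letters? acmp != aprw
Anagram = No


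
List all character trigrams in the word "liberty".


Word: "liberty" (length 7)
Number of trigrams = 7 - 3 + 1 = 5
  Position 0: "lib"
  Position 1: "ibe"
  Position 2: "ber"
  Position 3: "ert"
  Position 4: "rty"
Trigrams = "lib", "ibe", "ber", "ert", "rty"


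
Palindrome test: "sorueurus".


Word: "sorueurus"
Reversed: "surueuros"
Forward == Backward? sorueurus != surueuros
Palindrome = No


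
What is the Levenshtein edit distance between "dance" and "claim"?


Word 1: "dance" (length 5)
Word 2: "claim" (length 5)
One optimal edit sequence (insert/delete/substitute each cost 1):
  1. substitute 'd' -> 'c'  (+1)
  2. substitute 'a' -> 'l'  (+1)
  3. substitute 'n' -> 'a'  (+1)
  4. substitute 'c' -> 'i'  (+1)
  5. substitute 'e' -> 'm'  (+1)
Total edit operations: 5
Edit distance = 5


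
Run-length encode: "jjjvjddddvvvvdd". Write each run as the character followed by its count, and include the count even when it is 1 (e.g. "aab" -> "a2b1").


String: "jjjvjddddvvvvdd"
Scanning for consecutive runs:
  'j' x 3
  'v' x 1
  'j' x 1
  'd' x 4
  'v' x 4
  'd' x 2
RLE = "j3v1j1d4v4d2"


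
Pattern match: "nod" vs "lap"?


Pattern of "nod": [0, 1, 2]
Pattern of "lap": [0, 1, 2]
Patterns match
Same pattern = Yes


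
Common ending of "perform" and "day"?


Word 1: "perform"
Word 2: "day"
Comparing from end:
  Pos -1: 'm' != 'y' (stop)
LCS = "" (length 0)


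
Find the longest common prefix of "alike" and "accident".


Word 1: "alike"
Word 2: "accident"
Comparing from start:
  Pos 0: 'a' == 'a'
  Pos 1: 'l' != 'c' (stop)
LCP = "a" (length 1)


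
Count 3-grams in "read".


Word: "read" (length 4)
Number of 3-grams = length - 3 + 1 = 4 - 3 + 1
= 2


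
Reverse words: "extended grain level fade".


Original: "extended grain level fade"
Words (1..n): extended | grain | level | fade
Reversed (n..1): fade | level | grain | extended
Result = "fade level grain extended"


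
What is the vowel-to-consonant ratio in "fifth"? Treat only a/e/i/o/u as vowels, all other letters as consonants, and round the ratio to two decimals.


Word: "fifth"
Vowels (a,e,i,o,u): 1
Consonants: 4
Ratio = 1/4
= 0.25


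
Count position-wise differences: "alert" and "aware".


Comparing character by character (same length = 5):
  Pos 0: 'a' vs 'a' =
  Pos 1: 'l' vs 'w' !=
  Pos 2: 'e' vs 'a' !=
  Pos 3: 'r' vs 'r' =
  Pos 4: 't' vs 'e' !=
Hamming distance = 3


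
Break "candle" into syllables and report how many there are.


Word: "candle"
Syllable breakdown: can | dle
Counting: 2 parts
= 2 syllables


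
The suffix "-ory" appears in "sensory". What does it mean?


Suffix: -ory
Example: sensory = sense + -ory, with a spelling change
Meaning = relating to / place for


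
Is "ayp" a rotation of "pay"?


Word: "pay", Candidate: "ayp"
Method: check if candidate is substring of word+word
"paypay" contains "ayp"? Yes
Is rotation = Yes


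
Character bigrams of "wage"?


Word: "wage" (length 4)
Number of bigrams = 4 - 2 + 1 = 3
  Position 0: "wa"
  Position 1: "ag"
  Position 2: "ge"
Bigrams = "wa", "ag", "ge"


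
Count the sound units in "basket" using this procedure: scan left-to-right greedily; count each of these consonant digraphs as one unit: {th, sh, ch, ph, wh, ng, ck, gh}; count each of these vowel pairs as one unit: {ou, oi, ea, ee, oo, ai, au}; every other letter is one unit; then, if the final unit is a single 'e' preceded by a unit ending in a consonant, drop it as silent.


Word: "basket" (6 letters)
Left-to-right scan:
  1. 'b' (letter)
  2. 'a' (letter)
  3. 's' (letter)
  4. 'k' (letter)
  5. 'e' (letter)
  6. 't' (letter)
Units from scan: 6
Sound units = 6 units


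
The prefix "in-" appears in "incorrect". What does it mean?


Prefix: in-
Example: incorrect (in- + correct)
Meaning = not / into


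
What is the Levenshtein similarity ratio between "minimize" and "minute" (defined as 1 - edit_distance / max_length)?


Word 1: "minimize" (length 8)
Word 2: "minute" (length 6)
One optimal edit sequence:
  1. keep 'm'
  2. keep 'i'
  3. keep 'n'
  4. delete 'i'  (+1)
  5. delete 'm'  (+1)
  6. substitute 'i' -> 'u'  (+1)
  7. substitute 'z' -> 't'  (+1)
  8. keep 'e'
Edit distance = 4
Max length = max(8, 6) = 8
Similarity = 1 - 4/8
= 0.5000


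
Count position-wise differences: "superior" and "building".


Comparing character by character (same length = 8):
  Pos 0: 's' vs 'b' !=
  Pos 1: 'u' vs 'u' =
  Pos 2: 'p' vs 'i' !=
  Pos 3: 'e' vs 'l' !=
  Pos 4: 'r' vs 'd' !=
  Pos 5: 'i' vs 'i' =
  Pos 6: 'o' vs 'n' !=
  Pos 7: 'r' vs 'g' !=
Hamming distance = 6


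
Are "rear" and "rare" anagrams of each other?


Word 1: "rear" → sorted: aerr
Word 2: "rare" → sorted: aerr
Same letters? aerr == aerr
Anagram = Yes


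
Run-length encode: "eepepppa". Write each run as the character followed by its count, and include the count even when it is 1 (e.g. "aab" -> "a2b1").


String: "eepepppa"
Scanning for consecutive runs:
  'e' x 2
  'p' x 1
  'e' x 1
  'p' x 3
  'a' x 1
RLE = "e2p1e1p3a1"


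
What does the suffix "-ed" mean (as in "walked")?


Suffix: -ed
Example: walked (walk + -ed)
Meaning = past tense


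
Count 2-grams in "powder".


Word: "powder" (length 6)
Number of 2-grams = length - 2 + 1 = 6 - 2 + 1
= 5


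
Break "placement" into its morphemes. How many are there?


Word: "placement"
Morphemes: place / -ment
Each morpheme carries meaning
= 2 morphemes


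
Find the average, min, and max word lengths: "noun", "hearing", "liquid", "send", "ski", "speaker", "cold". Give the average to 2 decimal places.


Lengths: "noun"=4, "hearing"=7, "liquid"=6, "send"=4, "ski"=3, "speaker"=7, "cold"=4
Sum = 35, Count = 7
Average = 35/7 = 5.00
= avg=5.00, min=3, max=7


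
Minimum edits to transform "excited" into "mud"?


Word 1: "excited" (length 7)
Word 2: "mud" (length 3)
One optimal edit sequence (insert/delete/substitute each cost 1):
  1. delete 'e'  (+1)
  2. delete 'x'  (+1)
  3. delete 'c'  (+1)
  4. delete 'i'  (+1)
  5. substitute 't' -> 'm'  (+1)
  6. substitute 'e' -> 'u'  (+1)
  7. keep 'd'
Total edit operations: 6
Edit distance = 6


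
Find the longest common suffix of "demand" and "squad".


Word 1: "demand"
Word 2: "squad"
Comparing from end:
  Pos -1: 'd' == 'd'
  Pos -2: 'n' != 'a' (stop)
LCS = "d" (length 1)


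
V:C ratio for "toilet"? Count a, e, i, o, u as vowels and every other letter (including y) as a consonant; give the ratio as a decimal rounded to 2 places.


Word: "toilet"
Vowels (a,e,i,o,u): 3
Consonants: 3
Ratio = 3/3
= 1.00


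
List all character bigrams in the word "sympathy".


Word: "sympathy" (length 8)
Number of bigrams = 8 - 2 + 1 = 7
  Position 0: "sy"
  Position 1: "ym"
  Position 2: "mp"
  Position 3: "pa"
  Position 4: "at"
  Position 5: "th"
  Position 6: "hy"
Bigrams = "sy", "ym", "mp", "pa", "at", "th", "hy"


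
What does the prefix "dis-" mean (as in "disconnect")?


Prefix: dis-
Example: disconnect (dis- + connect)
Meaning = not / opposite


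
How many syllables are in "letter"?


Word: "letter"
Syllable breakdown: let-ter
Counting: 2 parts
= 2 syllables


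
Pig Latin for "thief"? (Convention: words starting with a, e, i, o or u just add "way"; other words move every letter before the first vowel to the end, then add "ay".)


Word: "thief"
Starts with consonant(s) → move to end, add 'ay'
Consonant cluster: "th"
Pig Latin = "iefthay"


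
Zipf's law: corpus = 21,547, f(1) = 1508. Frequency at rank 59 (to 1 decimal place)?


Zipf's law: f(r) = f(1) / r
f(1) = 1508
f(59) = 1508 / 59
= 25.6 occurrences


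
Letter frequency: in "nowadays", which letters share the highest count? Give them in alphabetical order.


Word: "nowadays"
Letter counts:
  'a': 2
  'd': 1
  'n': 1
  'o': 1
  's': 1
  'w': 1
  'y': 1
Maximum count = 2
Most frequent = 'a' (2 times each)


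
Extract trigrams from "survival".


Word: "survival" (length 8)
Number of trigrams = 8 - 3 + 1 = 6
  Position 0: "sur"
  Position 1: "urv"
  Position 2: "rvi"
  Position 3: "viv"
  Position 4: "iva"
  Position 5: "val"
Trigrams = "sur", "urv", "rvi", "viv", "iva", "val"


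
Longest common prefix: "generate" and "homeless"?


Word 1: "generate"
Word 2: "homeless"
Comparing from start:
  Pos 0: 'g' != 'h' (stop)
LCP = "" (length 0)


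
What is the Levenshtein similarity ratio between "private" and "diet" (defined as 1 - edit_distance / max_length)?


Word 1: "private" (length 7)
Word 2: "diet" (length 4)
One optimal edit sequence:
  1. delete 'p'  (+1)
  2. substitute 'r' -> 'd'  (+1)
  3. keep 'i'
  4. delete 'v'  (+1)
  5. substitute 'a' -> 'e'  (+1)
  6. keep 't'
  7. delete 'e'  (+1)
Edit distance = 5
Max length = max(7, 4) = 7
Similarity = 1 - 5/7
= 0.2857


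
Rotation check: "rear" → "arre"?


Word: "rear", Candidate: "arre"
Method: check if candidate is substring of word+word
"rearrear" contains "arre"? Yes
Is rotation = Yes


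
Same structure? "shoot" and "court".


Pattern of "shoot": [0, 1, 2, 2, 3]
Pattern of "court": [0, 1, 2, 3, 4]
Patterns do not match
Same pattern = No


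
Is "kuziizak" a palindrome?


Word: "kuziizak"
Reversed: "kaziizuk"
Forward == Backward? kuziizak != kaziizuk
Palindrome = No


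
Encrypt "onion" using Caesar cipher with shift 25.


Word: "onion"
Shift: 25
Each letter → (letter + shift) mod 26:
  'o' (14) + 25 = 13 → 'n'
  'n' (13) + 25 = 12 → 'm'
  'i' (8) + 25 = 7 → 'h'
  'o' (14) + 25 = 13 → 'n'
  'n' (13) + 25 = 12 → 'm'
Result = "nmhnm"


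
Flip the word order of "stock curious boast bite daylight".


Original: "stock curious boast bite daylight"
Words (1..n): stock | curious | boast | bite | daylight
Reversed (n..1): daylight | bite | boast | curious | stock
Result = "daylight bite boast curious stock"


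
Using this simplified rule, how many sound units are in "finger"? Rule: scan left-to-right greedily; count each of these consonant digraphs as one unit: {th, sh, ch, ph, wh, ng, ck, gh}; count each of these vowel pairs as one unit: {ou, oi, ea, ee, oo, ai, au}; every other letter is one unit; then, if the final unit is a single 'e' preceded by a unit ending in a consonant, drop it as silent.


Word: "finger" (6 letters)
Left-to-right scan:
  [1] 'f' (letter)
  [2] 'i' (letter)
  [3] 'ng' (digraph)
  [4] 'e' (letter)
  [5] 'r' (letter)
Units from scan: 5
Sound units = 5 units


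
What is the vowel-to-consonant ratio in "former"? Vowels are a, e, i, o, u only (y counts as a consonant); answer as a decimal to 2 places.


Word: "former"
Vowels (a,e,i,o,u): 2
Consonants: 4
Ratio = 2/4
= 0.50


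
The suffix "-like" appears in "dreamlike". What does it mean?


Suffix: -like
Example: dreamlike = dream + -like
Meaning = resembling


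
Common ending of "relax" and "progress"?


Word 1: "relax"
Word 2: "progress"
Comparing from end:
  Pos -1: 'x' != 's' (stop)
LCS = "" (length 0)


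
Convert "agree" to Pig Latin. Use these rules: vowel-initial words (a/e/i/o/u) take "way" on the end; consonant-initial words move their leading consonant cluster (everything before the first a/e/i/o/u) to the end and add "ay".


Word: "agree"
Starts with vowel → add 'way'
Pig Latin = "agreeway"


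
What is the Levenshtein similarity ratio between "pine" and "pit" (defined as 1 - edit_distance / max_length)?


Word 1: "pine" (length 4)
Word 2: "pit" (length 3)
One optimal edit sequence:
  1. keep 'p'
  2. keep 'i'
  3. delete 'n'  (+1)
  4. substitute 'e' -> 't'  (+1)
Edit distance = 2
Max length = max(4, 3) = 4
Similarity = 1 - 2/4
= 0.5000


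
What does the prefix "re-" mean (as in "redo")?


Prefix: re-
As in: redo -> re- + do
Meaning = again


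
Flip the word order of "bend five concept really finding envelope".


Original: "bend five concept really finding envelope"
Words (1..n): bend | five | concept | really | finding | envelope
Reversed (n..1): envelope | finding | really | concept | five | bend
Result = "envelope finding really concept five bend"


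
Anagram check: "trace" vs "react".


Word 1: "trace" → sorted: acert
Word 2: "react" → sorted: acert
Same letters? acert == acert
Anagram = Yes


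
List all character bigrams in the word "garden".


Word: "garden" (length 6)
Number of bigrams = 6 - 2 + 1 = 5
  Position 0: "ga"
  Position 1: "ar"
  Position 2: "rd"
  Position 3: "de"
  Position 4: "en"
Bigrams = "ga", "ar", "rd", "de", "en"


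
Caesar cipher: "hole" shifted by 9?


Word: "hole"
Shift: 9
Each letter → (letter + shift) mod 26:
  'h' (7) + 9 = 16 → 'q'
  'o' (14) + 9 = 23 → 'x'
  'l' (11) + 9 = 20 → 'u'
  'e' (4) + 9 = 13 → 'n'
Result = "qxun"


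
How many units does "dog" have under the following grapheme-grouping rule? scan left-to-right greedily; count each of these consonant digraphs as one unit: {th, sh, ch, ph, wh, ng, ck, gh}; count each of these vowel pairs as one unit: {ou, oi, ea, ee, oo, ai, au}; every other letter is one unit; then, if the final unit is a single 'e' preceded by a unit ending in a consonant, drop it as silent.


Word: "dog" (3 letters)
Left-to-right scan:
  1. 'd' (letter)
  2. 'o' (letter)
  3. 'g' (letter)
Units from scan: 3
Sound units = 3 units


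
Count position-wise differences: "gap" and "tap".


Comparing character by character (same length = 3):
  Pos 0: 'g' vs 't' !=
  Pos 1: 'a' vs 'a' =
  Pos 2: 'p' vs 'p' =
Hamming distance = 1


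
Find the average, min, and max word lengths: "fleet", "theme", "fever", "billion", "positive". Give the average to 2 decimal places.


Lengths: "fleet"=5, "theme"=5, "fever"=5, "billion"=7, "positive"=8
Sum = 30, Count = 5
Average = 30/5 = 6.00
= avg=6.00, min=5, max=8


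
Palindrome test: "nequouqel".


Word: "nequouqel"
Reversed: "lequouqen"
Forward == Backward? nequouqel != lequouqen
Palindrome = No


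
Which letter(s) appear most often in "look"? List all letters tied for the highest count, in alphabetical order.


Word: "look"
Letter counts:
  'k': 1
  'l': 1
  'o': 2
Maximum count = 2
Most frequent = 'o' (2 times each)


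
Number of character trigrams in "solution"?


Word: "solution" (length 8)
Number of 3-grams = length - 3 + 1 = 8 - 3 + 1
= 6


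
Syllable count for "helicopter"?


Word: "helicopter"
Syllable breakdown: hel | i | cop | ter
Counting: 4 parts
= 4 syllables


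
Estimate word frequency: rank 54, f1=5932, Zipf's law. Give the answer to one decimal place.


Zipf's law: f(r) = f(1) / r
f(1) = 5932
f(54) = 5932 / 54
= 109.9 occurrences


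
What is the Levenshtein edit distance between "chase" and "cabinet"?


Word 1: "chase" (length 5)
Word 2: "cabinet" (length 7)
One optimal edit sequence (insert/delete/substitute each cost 1):
  1. keep 'c'
  2. insert 'a'  (+1)
  3. substitute 'h' -> 'b'  (+1)
  4. substitute 'a' -> 'i'  (+1)
  5. substitute 's' -> 'n'  (+1)
  6. keep 'e'
  7. insert 't'  (+1)
Total edit operations: 5
Edit distance = 5


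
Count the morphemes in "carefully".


Word: "carefully"
Morphemes: care | -ful | -ly
Each morpheme carries meaning
= 3 morphemes


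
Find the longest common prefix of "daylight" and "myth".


Word 1: "daylight"
Word 2: "myth"
Comparing from start:
  Pos 0: 'd' != 'm' (stop)
LCP = "" (length 0)


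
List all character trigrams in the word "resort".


Word: "resort" (length 6)
Number of trigrams = 6 - 3 + 1 = 4
  Position 0: "res"
  Position 1: "eso"
  Position 2: "sor"
  Position 3: "ort"
Trigrams = "res", "eso", "sor", "ort"


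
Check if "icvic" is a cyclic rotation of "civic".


Word: "civic", Candidate: "icvic"
Method: check if candidate is substring of word+word
"civiccivic" contains "icvic"? No
Is rotation = No


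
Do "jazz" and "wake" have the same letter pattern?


Pattern of "jazz": [0, 1, 2, 2]
Pattern of "wake": [0, 1, 2, 3]
Patterns do not match
Same pattern = No


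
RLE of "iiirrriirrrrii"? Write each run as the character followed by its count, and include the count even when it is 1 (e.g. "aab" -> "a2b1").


String: "iiirrriirrrrii"
Scanning for consecutive runs:
  'i' x 3
  'r' x 3
  'i' x 2
  'r' x 4
  'i' x 2
RLE = "i3r3i2r4i2"


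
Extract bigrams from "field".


Word: "field" (length 5)
Number of bigrams = 5 - 2 + 1 = 4
  Position 0: "fi"
  Position 1: "ie"
  Position 2: "el"
  Position 3: "ld"
Bigrams = "fi", "ie", "el", "ld"


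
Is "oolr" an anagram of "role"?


Word 1: "role" → sorted: elor
Word 2: "oolr" → sorted: loor
Same letters? elor != loor
Anagram = No


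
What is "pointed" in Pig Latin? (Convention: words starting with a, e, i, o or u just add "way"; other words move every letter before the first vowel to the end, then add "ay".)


Word: "pointed"
Starts with consonant(s) → move to end, add 'ay'
Consonant cluster: "p"
Pig Latin = "ointedpay"


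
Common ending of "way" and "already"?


Word 1: "way"
Word 2: "already"
Comparing from end:
  Pos -1: 'y' == 'y'
  Pos -2: 'a' != 'd' (stop)
LCS = "y" (length 1)


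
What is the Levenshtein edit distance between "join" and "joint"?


Word 1: "join" (length 4)
Word 2: "joint" (length 5)
One optimal edit sequence (insert/delete/substitute each cost 1):
  1. keep 'j'
  2. keep 'o'
  3. keep 'i'
  4. keep 'n'
  5. insert 't'  (+1)
Total edit operations: 1
Edit distance = 1


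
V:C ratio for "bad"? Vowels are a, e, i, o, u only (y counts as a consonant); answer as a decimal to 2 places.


Word: "bad"
Vowels (a,e,i,o,u): 1
Consonants: 2
Ratio = 1/2
= 0.50


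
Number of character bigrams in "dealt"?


Word: "dealt" (length 5)
Number of 2-grams = length - 2 + 1 = 5 - 2 + 1
= 4


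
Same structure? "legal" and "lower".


Pattern of "legal": [0, 1, 2, 3, 0]
Pattern of "lower": [0, 1, 2, 3, 4]
Patterns do not match
Same pattern = No


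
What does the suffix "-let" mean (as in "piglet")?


Suffix: -let
As in: piglet -> pig + -let
Meaning = small


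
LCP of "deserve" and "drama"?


Word 1: "deserve"
Word 2: "drama"
Comparing from start:
  Pos 0: 'd' == 'd'
  Pos 1: 'e' != 'r' (stop)
LCP = "d" (length 1)


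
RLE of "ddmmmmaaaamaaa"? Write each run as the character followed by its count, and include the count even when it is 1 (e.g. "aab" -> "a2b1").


String: "ddmmmmaaaamaaa"
Scanning for consecutive runs:
  'd' x 2
  'm' x 4
  'a' x 4
  'm' x 1
  'a' x 3
RLE = "d2m4a4m1a3"


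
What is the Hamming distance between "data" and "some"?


Comparing character by character (same length = 4):
  Pos 0: 'd' vs 's' !=
  Pos 1: 'a' vs 'o' !=
  Pos 2: 't' vs 'm' !=
  Pos 3: 'a' vs 'e' !=
Hamming distance = 4


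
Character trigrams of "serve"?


Word: "serve" (length 5)
Number of trigrams = 5 - 3 + 1 = 3
  Position 0: "ser"
  Position 1: "erv"
  Position 2: "rve"
Trigrams = "ser", "erv", "rve"


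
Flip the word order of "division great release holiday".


Original: "division great release holiday"
Words (1..n): division | great | release | holiday
Reversed (n..1): holiday | release | great | division
Result = "holiday release great division"


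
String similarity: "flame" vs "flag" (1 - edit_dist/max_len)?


Word 1: "flame" (length 5)
Word 2: "flag" (length 4)
One optimal edit sequence:
  1. keep 'f'
  2. keep 'l'
  3. keep 'a'
  4. delete 'm'  (+1)
  5. substitute 'e' -> 'g'  (+1)
Edit distance = 2
Max length = max(5, 4) = 5
Similarity = 1 - 2/5
= 0.6000


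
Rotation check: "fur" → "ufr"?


Word: "fur", Candidate: "ufr"
Method: check if candidate is substring of word+word
"furfur" contains "ufr"? No
Is rotation = No


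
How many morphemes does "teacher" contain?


Word: "teacher"
Morphemes: teach | -er
Each morpheme carries meaning
= 2 morphemes


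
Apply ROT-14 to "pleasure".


Word: "pleasure"
Shift: 14
Each letter → (letter + shift) mod 26:
  'p' (15) + 14 = 3 → 'd'
  'l' (11) + 14 = 25 → 'z'
  'e' (4) + 14 = 18 → 's'
  'a' (0) + 14 = 14 → 'o'
  's' (18) + 14 = 6 → 'g'
  'u' (20) + 14 = 8 → 'i'
  'r' (17) + 14 = 5 → 'f'
  'e' (4) + 14 = 18 → 's'
Result = "dzsogifs"


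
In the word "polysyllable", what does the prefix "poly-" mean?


Prefix: poly-
Example: polysyllable = poly- + syllable
Meaning = many


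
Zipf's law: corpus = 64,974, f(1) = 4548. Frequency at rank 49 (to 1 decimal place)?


Zipf's law: f(r) = f(1) / r
f(1) = 4548
f(49) = 4548 / 49
= 92.8 occurrences


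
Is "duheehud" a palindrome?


Word: "duheehud"
Reversed: "duheehud"
Forward == Backward? duheehud == duheehud
Palindrome = Yes


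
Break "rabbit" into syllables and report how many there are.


Word: "rabbit"
Syllable breakdown: rab / bit
Counting: 2 parts
= 2 syllables


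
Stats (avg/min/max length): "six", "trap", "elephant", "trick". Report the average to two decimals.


Lengths: "six"=3, "trap"=4, "elephant"=8, "trick"=5
Sum = 20, Count = 4
Average = 20/4 = 5.00
= avg=5.00, min=3, max=8


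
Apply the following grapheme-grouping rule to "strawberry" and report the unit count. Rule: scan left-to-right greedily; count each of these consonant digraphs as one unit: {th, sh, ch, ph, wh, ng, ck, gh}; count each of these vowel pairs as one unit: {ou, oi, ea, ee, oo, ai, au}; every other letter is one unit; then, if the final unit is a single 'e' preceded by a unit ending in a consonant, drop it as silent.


Word: "strawberry" (10 letters)
Left-to-right scan:
  (1) 's' (letter)
  (2) 't' (letter)
  (3) 'r' (letter)
  (4) 'a' (letter)
  (5) 'w' (letter)
  (6) 'b' (letter)
  (7) 'e' (letter)
  (8) 'r' (letter)
  (9) 'r' (letter)
  (10) 'y' (letter)
Units from scan: 10
Sound units = 10 units


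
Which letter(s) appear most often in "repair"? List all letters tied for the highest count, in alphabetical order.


Word: "repair"
Letter counts:
  'a': 1
  'e': 1
  'i': 1
  'p': 1
  'r': 2
Maximum count = 2
Most frequent = 'r' (2 times each)


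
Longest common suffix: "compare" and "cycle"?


Word 1: "compare"
Word 2: "cycle"
Comparing from end:
  Pos -1: 'e' == 'e'
  Pos -2: 'r' != 'l' (stop)
LCS = "e" (length 1)


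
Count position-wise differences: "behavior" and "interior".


Comparing character by character (same length = 8):
  Pos 0: 'b' vs 'i' !=
  Pos 1: 'e' vs 'n' !=
  Pos 2: 'h' vs 't' !=
  Pos 3: 'a' vs 'e' !=
  Pos 4: 'v' vs 'r' !=
  Pos 5: 'i' vs 'i' =
  Pos 6: 'o' vs 'o' =
  Pos 7: 'r' vs 'r' =
Hamming distance = 5


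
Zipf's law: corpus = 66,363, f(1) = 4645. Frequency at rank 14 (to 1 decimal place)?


Zipf's law: f(r) = f(1) / r
f(1) = 4645
f(14) = 4645 / 14
= 331.8 occurrences


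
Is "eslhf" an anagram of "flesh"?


Word 1: "flesh" → sorted: efhls
Word 2: "eslhf" → sorted: efhls
Same letters? efhls == efhls
Anagram = Yes


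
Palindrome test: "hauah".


Word: "hauah"
Reversed: "hauah"
Forward == Backward? hauah == hauah
Palindrome = Yes


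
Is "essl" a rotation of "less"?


Word: "less", Candidate: "essl"
Method: check if candidate is substring of word+word
"lessless" contains "essl"? Yes
Is rotation = Yes


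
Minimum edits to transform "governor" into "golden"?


Word 1: "governor" (length 8)
Word 2: "golden" (length 6)
One optimal edit sequence (insert/delete/substitute each cost 1):
  1. keep 'g'
  2. keep 'o'
  3. substitute 'v' -> 'l'  (+1)
  4. substitute 'e' -> 'd'  (+1)
  5. substitute 'r' -> 'e'  (+1)
  6. keep 'n'
  7. delete 'o'  (+1)
  8. delete 'r'  (+1)
Total edit operations: 5
Edit distance = 5


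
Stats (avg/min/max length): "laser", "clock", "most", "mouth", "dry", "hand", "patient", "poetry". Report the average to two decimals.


Lengths: "laser"=5, "clock"=5, "most"=4, "mouth"=5, "dry"=3, "hand"=4, "patient"=7, "poetry"=6
Sum = 39, Count = 8
Average = 39/8 = 4.88
= avg=4.88, min=3, max=7


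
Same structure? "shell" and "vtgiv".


Pattern of "shell": [0, 1, 2, 3, 3]
Pattern of "vtgiv": [0, 1, 2, 3, 0]
Patterns do not match
Same pattern = No


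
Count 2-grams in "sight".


Word: "sight" (length 5)
Number of 2-grams = length - 2 + 1 = 5 - 2 + 1
= 4


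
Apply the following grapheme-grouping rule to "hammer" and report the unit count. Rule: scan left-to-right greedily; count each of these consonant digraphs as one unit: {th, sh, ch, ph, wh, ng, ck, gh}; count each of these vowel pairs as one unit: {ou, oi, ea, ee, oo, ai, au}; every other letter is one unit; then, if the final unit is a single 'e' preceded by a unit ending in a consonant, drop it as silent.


Word: "hammer" (6 letters)
Left-to-right scan:
  1. 'h' (letter)
  2. 'a' (letter)
  3. 'm' (letter)
  4. 'm' (letter)
  5. 'e' (letter)
  6. 'r' (letter)
Units from scan: 6
Sound units = 6 units


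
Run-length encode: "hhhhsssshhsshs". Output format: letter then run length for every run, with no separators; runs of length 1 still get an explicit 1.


String: "hhhhsssshhsshs"
Scanning for consecutive runs:
  'h' x 4
  's' x 4
  'h' x 2
  's' x 2
  'h' x 1
  's' x 1
RLE = "h4s4h2s2h1s1"


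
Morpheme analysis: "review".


Word: "review"
Morphemes: re- | view
Each morpheme carries meaning
= 2 morphemes


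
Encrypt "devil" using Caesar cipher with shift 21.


Word: "devil"
Shift: 21
Each letter → (letter + shift) mod 26:
  'd' (3) + 21 = 24 → 'y'
  'e' (4) + 21 = 25 → 'z'
  'v' (21) + 21 = 16 → 'q'
  'i' (8) + 21 = 3 → 'd'
  'l' (11) + 21 = 6 → 'g'
Result = "yzqdg"
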